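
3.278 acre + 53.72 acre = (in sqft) 2.483e+06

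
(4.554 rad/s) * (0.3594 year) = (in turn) 8.215e+06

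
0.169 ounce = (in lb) 0.01056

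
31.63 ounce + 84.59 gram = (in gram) 981.3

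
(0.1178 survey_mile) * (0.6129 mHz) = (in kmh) 0.4183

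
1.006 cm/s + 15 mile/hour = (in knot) 13.05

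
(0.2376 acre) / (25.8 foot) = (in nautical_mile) 0.06602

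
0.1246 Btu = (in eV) 8.205e+20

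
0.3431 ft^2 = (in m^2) 0.03188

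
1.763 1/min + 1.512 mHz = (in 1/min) 1.854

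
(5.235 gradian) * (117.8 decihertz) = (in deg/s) 55.5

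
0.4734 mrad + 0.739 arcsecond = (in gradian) 0.03037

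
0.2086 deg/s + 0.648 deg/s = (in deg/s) 0.8566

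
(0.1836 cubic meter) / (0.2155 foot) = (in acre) 0.0006907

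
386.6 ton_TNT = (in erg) 1.618e+19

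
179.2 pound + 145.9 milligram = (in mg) 8.128e+07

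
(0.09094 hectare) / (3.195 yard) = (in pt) 8.824e+05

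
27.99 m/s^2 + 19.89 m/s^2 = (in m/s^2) 47.88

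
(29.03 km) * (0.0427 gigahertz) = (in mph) 2.773e+12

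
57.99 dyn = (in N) 0.0005799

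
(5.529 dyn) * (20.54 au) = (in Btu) 1.61e+05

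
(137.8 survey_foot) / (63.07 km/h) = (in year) 7.602e-08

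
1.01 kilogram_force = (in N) 9.905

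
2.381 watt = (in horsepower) 0.003193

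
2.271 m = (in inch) 89.41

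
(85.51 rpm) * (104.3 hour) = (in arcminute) 1.156e+10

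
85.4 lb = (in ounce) 1366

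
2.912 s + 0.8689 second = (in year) 1.199e-07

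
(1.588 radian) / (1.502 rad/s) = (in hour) 0.0002937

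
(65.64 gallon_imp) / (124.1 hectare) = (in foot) 7.889e-07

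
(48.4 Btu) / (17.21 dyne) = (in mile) 1.844e+05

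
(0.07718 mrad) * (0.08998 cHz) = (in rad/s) 6.945e-08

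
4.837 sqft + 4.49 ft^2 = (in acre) 0.0002141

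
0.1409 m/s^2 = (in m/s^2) 0.1409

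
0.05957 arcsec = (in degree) 1.655e-05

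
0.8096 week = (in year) 0.01553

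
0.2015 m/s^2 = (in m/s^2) 0.2015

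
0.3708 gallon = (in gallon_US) 0.3708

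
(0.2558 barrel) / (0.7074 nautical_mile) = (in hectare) 3.104e-09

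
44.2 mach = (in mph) 3.367e+04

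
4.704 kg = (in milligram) 4.704e+06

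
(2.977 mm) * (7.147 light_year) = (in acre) 4.974e+10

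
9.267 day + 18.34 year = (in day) 6703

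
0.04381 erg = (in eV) 2.734e+10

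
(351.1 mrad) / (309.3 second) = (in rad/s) 0.001135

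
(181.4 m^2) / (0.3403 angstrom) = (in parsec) 0.0001728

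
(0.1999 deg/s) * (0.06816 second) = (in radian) 0.0002378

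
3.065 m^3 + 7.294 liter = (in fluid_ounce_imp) 1.081e+05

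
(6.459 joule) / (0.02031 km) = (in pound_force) 0.07149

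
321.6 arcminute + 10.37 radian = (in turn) 1.665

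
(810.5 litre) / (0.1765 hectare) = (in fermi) 4.592e+11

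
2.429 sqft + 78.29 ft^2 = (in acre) 0.001853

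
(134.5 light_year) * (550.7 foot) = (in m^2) 2.136e+20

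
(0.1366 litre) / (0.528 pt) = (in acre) 0.0001812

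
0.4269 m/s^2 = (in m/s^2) 0.4269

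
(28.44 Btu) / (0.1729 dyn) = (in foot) 5.694e+10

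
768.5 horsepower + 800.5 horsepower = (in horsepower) 1569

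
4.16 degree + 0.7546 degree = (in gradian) 5.461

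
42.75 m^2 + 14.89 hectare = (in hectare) 14.89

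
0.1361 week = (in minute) 1372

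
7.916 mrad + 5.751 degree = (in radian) 0.1083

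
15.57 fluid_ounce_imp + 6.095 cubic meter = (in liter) 6095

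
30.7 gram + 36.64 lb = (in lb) 36.71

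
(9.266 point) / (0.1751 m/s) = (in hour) 5.186e-06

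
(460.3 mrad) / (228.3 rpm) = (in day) 2.228e-07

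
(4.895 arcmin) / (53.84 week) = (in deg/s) 2.505e-09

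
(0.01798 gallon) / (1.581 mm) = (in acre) 1.064e-05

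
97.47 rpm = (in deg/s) 584.8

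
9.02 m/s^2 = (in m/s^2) 9.02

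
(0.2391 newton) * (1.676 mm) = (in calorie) 9.578e-05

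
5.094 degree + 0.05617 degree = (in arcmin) 309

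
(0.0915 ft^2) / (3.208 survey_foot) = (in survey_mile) 5.402e-06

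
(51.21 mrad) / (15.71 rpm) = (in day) 3.603e-07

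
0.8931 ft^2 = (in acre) 2.05e-05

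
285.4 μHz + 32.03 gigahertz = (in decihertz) 3.203e+11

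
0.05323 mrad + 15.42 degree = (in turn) 0.04284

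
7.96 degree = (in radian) 0.1389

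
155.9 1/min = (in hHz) 0.02598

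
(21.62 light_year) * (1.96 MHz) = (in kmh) 1.443e+24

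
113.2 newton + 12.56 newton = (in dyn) 1.258e+07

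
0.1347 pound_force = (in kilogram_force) 0.0611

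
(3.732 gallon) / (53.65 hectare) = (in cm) 2.633e-06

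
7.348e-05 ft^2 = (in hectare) 6.827e-10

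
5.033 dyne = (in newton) 5.033e-05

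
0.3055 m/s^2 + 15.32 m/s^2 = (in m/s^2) 15.63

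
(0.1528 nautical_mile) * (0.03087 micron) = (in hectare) 8.736e-10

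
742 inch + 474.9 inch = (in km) 0.03091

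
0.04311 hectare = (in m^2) 431.1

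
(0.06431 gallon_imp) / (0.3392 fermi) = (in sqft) 9.277e+12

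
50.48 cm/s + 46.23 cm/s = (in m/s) 0.9671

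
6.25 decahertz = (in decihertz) 625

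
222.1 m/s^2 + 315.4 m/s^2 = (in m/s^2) 537.5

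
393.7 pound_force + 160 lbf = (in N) 2463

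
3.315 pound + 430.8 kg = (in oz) 1.525e+04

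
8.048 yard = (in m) 7.359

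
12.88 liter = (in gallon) 3.403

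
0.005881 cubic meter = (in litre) 5.881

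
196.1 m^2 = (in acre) 0.04846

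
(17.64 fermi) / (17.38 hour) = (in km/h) 1.015e-18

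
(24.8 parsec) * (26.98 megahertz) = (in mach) 6.064e+22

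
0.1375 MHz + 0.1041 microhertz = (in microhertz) 1.375e+11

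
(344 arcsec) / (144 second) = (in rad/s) 1.158e-05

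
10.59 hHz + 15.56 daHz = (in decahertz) 121.5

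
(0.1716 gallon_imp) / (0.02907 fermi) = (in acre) 6.631e+09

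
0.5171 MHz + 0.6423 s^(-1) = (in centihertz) 5.171e+07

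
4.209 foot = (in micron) 1.283e+06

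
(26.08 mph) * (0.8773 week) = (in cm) 6.186e+08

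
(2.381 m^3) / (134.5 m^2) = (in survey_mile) 1.1e-05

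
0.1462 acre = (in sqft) 6368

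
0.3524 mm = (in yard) 0.0003854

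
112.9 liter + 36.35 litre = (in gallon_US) 39.43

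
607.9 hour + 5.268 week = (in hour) 1493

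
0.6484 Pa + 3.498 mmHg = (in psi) 0.06773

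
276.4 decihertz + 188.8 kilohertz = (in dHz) 1.888e+06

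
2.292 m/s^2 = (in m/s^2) 2.292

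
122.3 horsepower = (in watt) 9.12e+04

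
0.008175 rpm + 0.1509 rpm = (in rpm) 0.1591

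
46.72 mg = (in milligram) 46.72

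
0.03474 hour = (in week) 0.0002068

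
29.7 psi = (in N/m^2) 2.048e+05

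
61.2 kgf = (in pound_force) 134.9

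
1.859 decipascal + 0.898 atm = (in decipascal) 9.099e+05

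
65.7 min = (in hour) 1.095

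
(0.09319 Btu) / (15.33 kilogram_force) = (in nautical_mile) 0.0003531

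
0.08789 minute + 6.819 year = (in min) 3.584e+06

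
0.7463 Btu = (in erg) 7.874e+09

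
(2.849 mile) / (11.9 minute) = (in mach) 0.01886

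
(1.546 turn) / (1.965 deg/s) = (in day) 0.003278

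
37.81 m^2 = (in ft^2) 407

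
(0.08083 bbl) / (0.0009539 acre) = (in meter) 0.003329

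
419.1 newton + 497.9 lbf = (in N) 2634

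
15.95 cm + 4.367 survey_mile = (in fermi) 7.028e+18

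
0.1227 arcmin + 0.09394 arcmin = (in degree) 0.003611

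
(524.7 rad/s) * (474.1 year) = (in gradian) 4.994e+14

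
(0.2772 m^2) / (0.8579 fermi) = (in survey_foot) 1.06e+15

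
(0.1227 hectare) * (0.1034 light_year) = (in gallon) 3.171e+20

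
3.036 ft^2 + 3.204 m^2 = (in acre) 0.0008614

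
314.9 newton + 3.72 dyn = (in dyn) 3.149e+07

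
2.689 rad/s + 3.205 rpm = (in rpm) 28.88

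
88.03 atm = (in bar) 89.2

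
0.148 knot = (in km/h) 0.2741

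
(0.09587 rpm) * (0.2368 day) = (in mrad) 2.054e+05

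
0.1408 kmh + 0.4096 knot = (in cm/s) 24.98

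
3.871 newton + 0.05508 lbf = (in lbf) 0.9253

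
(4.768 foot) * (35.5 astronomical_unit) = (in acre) 1.907e+09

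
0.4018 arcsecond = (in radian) 1.948e-06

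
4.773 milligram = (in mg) 4.773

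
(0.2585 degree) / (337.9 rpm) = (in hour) 3.542e-08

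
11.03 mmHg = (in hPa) 14.71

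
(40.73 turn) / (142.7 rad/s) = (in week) 2.965e-06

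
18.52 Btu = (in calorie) 4670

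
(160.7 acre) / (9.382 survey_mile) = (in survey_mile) 0.02676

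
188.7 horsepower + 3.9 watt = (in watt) 1.407e+05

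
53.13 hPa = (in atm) 0.05244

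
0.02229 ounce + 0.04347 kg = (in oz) 1.556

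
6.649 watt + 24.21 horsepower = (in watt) 1.806e+04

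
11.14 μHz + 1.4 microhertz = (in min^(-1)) 0.0007524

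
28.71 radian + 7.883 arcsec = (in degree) 1645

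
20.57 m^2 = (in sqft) 221.4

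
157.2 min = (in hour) 2.62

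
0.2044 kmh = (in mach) 0.0001667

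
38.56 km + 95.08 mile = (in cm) 1.916e+07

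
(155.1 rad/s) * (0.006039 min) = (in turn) 8.944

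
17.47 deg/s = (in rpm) 2.912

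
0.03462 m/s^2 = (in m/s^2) 0.03462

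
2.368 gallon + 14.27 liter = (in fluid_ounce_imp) 817.7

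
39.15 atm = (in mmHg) 2.975e+04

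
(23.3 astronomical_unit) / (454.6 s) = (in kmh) 2.76e+10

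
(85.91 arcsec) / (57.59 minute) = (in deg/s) 6.906e-06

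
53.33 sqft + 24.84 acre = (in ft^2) 1.082e+06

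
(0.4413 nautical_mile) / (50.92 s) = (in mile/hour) 35.9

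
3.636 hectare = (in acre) 8.985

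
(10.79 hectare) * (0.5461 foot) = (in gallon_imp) 3.951e+06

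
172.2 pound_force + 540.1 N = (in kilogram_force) 133.2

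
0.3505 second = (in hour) 9.736e-05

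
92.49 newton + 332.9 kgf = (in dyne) 3.357e+08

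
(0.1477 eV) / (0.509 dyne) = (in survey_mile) 2.889e-18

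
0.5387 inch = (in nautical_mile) 7.388e-06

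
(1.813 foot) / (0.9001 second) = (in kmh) 2.21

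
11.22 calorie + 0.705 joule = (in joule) 47.65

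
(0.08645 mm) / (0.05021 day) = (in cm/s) 1.993e-06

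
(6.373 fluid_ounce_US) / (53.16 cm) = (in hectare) 3.545e-08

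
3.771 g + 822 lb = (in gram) 3.729e+05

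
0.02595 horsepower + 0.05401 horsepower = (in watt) 59.63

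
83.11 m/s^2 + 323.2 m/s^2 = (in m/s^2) 406.3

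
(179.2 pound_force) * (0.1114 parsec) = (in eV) 1.71e+37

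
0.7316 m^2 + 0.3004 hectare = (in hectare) 0.3005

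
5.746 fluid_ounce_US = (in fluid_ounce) 5.746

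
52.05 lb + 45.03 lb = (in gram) 4.403e+04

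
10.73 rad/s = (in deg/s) 614.8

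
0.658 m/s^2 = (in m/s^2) 0.658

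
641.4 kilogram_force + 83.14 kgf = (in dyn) 7.105e+08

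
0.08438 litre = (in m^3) 8.438e-05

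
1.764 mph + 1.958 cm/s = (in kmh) 2.909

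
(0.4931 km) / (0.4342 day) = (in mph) 0.0294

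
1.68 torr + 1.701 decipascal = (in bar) 0.002242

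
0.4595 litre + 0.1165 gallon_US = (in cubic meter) 0.0009005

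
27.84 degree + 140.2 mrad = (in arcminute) 2152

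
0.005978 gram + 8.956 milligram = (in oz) 0.0005268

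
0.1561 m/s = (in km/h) 0.562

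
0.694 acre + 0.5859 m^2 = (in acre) 0.6941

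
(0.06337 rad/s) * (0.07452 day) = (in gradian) 2.597e+04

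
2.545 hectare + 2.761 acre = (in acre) 9.05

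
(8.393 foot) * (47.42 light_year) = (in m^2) 1.148e+18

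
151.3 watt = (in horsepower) 0.2029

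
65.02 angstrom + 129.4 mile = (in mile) 129.4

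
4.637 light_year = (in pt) 1.244e+20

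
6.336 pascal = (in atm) 6.253e-05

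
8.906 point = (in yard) 0.003436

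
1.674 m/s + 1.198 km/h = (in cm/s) 200.7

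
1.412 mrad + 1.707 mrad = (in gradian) 0.1986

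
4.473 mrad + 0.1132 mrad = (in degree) 0.2628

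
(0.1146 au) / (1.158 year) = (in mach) 1.379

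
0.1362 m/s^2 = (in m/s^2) 0.1362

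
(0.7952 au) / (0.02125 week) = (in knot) 1.799e+07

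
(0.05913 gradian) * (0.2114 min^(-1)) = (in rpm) 3.125e-05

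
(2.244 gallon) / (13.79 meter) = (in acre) 1.522e-07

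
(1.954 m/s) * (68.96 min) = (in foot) 2.653e+04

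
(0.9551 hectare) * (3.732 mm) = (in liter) 3.564e+04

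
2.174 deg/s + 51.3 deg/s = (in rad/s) 0.9333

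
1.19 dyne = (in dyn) 1.19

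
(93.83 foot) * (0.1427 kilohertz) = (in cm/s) 4.081e+05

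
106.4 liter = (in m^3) 0.1064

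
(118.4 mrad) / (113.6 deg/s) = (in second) 0.05972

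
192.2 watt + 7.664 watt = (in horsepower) 0.268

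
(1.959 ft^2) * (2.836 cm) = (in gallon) 1.364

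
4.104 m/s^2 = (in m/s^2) 4.104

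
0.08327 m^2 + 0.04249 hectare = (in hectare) 0.0425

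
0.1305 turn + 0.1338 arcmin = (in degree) 46.98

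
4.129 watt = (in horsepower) 0.005537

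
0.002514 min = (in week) 2.494e-07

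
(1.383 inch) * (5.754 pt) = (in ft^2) 0.0007675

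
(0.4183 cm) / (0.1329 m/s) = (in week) 5.204e-08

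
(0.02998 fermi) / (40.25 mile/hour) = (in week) 2.755e-24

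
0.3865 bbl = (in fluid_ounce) 2078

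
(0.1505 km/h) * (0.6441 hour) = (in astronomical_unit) 6.48e-10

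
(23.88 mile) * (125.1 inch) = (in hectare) 12.21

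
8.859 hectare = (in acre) 21.89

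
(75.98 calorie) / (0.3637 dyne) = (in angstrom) 8.741e+17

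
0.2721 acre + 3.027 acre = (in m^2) 1.335e+04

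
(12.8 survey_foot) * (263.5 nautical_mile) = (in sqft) 2.049e+07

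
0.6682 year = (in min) 3.512e+05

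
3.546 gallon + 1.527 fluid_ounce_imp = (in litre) 13.47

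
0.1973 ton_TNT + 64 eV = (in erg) 8.255e+15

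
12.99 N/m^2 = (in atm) 0.0001282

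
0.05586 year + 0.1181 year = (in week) 9.071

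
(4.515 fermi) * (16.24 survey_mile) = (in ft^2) 1.27e-09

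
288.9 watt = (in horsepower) 0.3874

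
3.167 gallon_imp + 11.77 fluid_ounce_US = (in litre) 14.75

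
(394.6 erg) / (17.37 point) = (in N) 0.00644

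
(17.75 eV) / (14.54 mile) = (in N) 1.215e-22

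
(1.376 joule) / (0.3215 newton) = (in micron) 4.28e+06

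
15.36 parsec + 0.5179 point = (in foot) 1.555e+18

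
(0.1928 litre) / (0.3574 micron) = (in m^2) 539.5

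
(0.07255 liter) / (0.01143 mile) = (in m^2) 3.944e-06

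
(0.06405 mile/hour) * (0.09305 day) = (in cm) 2.302e+04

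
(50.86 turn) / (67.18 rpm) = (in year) 1.44e-06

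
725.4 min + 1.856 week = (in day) 13.5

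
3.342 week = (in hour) 561.5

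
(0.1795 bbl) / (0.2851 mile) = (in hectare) 6.22e-09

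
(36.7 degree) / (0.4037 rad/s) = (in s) 1.587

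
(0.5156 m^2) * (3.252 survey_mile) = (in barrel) 1.697e+04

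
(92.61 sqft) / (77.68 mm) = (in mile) 0.06882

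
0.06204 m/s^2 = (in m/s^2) 0.06204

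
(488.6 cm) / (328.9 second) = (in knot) 0.02888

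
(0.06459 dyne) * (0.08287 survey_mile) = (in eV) 5.377e+14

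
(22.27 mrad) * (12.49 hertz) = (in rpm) 2.656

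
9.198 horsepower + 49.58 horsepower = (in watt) 4.383e+04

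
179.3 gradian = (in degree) 161.4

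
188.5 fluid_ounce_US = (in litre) 5.575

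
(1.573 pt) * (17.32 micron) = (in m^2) 9.611e-09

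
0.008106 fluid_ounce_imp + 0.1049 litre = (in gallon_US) 0.02777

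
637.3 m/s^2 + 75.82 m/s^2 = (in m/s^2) 713.1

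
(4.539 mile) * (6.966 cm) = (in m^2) 508.9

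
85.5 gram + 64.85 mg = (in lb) 0.1886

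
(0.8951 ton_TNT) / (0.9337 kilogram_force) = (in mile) 2.541e+05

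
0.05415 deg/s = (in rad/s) 0.0009451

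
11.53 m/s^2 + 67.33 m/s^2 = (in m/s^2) 78.86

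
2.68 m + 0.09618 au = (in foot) 4.721e+10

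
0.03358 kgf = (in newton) 0.3293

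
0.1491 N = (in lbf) 0.03352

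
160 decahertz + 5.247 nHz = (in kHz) 1.6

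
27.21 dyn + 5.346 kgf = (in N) 52.43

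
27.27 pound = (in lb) 27.27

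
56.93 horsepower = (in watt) 4.245e+04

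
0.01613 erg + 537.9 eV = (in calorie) 3.855e-10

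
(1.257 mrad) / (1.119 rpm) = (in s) 0.01073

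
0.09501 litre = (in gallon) 0.0251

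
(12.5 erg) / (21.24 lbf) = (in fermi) 1.323e+07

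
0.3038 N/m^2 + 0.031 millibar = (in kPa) 0.003404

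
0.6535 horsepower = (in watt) 487.3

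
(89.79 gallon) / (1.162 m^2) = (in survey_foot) 0.9597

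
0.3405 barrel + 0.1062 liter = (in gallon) 14.33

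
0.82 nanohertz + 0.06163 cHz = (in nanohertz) 6.163e+05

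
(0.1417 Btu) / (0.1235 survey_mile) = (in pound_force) 0.1691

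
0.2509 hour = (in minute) 15.05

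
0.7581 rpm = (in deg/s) 4.549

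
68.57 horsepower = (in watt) 5.113e+04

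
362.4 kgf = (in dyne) 3.554e+08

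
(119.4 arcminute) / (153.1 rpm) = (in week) 3.582e-09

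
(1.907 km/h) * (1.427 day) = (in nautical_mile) 35.27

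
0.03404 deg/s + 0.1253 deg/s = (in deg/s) 0.1593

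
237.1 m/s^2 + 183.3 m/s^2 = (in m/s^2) 420.4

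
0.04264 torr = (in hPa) 0.05685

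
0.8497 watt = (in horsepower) 0.001139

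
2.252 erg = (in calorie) 5.382e-08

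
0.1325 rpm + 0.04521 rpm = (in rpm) 0.1777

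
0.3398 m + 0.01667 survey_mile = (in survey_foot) 89.13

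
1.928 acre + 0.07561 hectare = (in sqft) 9.212e+04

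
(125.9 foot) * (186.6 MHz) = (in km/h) 2.578e+10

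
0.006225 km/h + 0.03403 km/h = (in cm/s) 1.118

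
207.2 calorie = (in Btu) 0.8217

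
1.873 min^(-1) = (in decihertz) 0.3122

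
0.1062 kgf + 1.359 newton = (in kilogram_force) 0.2448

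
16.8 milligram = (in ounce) 0.0005926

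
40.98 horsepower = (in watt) 3.056e+04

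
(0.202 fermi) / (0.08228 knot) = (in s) 4.772e-15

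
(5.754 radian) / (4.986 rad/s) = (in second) 1.154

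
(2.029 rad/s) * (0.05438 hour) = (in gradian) 2.529e+04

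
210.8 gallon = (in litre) 798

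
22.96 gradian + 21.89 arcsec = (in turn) 0.05742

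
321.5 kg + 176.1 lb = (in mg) 4.014e+08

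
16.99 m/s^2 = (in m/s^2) 16.99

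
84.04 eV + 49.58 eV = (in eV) 133.6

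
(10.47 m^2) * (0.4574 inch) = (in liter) 121.6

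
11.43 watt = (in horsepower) 0.01533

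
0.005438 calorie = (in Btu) 2.157e-05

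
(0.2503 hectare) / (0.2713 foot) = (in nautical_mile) 16.34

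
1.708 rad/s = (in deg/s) 97.86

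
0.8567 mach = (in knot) 567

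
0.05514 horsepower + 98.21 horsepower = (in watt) 7.328e+04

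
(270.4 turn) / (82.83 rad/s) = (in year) 6.504e-07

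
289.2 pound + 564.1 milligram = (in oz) 4627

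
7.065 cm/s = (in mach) 0.0002075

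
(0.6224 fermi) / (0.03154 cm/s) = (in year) 6.258e-20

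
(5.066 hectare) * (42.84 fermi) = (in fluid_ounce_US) 7.339e-05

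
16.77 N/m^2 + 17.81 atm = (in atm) 17.81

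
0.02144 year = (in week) 1.118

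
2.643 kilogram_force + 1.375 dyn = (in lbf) 5.827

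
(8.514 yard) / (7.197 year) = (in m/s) 3.43e-08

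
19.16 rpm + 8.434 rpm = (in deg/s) 165.6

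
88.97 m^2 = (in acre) 0.02198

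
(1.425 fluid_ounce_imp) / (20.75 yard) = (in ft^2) 2.297e-05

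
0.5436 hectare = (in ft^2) 5.851e+04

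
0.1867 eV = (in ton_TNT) 7.149e-30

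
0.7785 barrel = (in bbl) 0.7785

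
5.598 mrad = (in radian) 0.005598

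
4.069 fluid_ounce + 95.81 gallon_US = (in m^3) 0.3628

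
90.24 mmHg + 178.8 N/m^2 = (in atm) 0.1205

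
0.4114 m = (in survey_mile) 0.0002556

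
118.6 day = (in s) 1.025e+07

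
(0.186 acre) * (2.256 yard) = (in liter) 1.553e+06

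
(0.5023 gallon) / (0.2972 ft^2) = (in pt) 195.2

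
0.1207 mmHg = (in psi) 0.002334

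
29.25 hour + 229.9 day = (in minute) 3.328e+05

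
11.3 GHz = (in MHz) 1.13e+04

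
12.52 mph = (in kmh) 20.15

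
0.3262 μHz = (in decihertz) 3.262e-06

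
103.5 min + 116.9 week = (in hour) 1.964e+04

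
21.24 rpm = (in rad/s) 2.224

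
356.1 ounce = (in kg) 10.1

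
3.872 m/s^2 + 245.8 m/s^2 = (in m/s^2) 249.7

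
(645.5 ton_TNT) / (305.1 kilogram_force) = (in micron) 9.027e+14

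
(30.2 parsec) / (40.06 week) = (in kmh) 1.385e+11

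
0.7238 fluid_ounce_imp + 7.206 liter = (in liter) 7.227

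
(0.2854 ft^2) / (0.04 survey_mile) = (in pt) 1.168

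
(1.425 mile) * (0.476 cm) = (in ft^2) 117.5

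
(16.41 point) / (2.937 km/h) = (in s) 0.007096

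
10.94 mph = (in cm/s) 489.1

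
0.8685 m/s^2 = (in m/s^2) 0.8685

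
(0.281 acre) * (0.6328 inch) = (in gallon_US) 4828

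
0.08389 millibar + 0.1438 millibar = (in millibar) 0.2277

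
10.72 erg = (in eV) 6.691e+12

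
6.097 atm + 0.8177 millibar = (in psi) 89.61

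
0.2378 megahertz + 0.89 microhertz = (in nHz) 2.378e+14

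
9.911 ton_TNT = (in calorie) 9.911e+09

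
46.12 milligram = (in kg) 4.612e-05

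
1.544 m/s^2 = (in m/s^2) 1.544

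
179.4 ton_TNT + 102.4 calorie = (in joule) 7.506e+11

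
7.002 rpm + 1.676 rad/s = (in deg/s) 138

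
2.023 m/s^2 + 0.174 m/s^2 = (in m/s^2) 2.197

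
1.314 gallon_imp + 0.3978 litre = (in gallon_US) 1.683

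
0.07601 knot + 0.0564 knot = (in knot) 0.1324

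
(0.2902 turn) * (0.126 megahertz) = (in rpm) 2.194e+06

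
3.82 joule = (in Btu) 0.003621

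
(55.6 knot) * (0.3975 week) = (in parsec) 2.228e-10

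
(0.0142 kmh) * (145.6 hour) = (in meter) 2068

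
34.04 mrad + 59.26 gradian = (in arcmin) 3317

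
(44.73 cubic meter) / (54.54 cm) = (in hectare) 0.008201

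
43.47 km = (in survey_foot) 1.426e+05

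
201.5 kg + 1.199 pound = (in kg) 202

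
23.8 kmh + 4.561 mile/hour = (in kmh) 31.14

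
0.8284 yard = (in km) 0.0007575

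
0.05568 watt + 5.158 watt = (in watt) 5.214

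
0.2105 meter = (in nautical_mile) 0.0001137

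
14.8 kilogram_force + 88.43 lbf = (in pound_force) 121.1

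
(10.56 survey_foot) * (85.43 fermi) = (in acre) 6.795e-17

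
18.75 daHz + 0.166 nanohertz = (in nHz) 1.875e+11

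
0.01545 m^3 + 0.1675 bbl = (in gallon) 11.12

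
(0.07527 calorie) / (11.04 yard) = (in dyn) 3120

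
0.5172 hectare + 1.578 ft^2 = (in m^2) 5172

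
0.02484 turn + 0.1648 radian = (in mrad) 320.9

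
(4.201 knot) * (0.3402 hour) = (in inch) 1.042e+05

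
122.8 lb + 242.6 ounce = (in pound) 138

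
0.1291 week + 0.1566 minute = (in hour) 21.69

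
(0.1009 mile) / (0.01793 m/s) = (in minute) 150.9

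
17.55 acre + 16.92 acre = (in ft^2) 1.502e+06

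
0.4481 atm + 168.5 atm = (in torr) 1.284e+05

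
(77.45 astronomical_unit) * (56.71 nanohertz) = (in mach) 1930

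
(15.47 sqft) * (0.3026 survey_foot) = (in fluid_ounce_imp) 4665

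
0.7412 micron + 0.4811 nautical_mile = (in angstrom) 8.91e+12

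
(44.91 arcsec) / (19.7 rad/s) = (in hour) 3.07e-09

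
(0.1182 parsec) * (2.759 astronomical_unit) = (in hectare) 1.505e+23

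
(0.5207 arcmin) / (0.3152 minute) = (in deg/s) 0.0004589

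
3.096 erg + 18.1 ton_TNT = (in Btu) 7.178e+07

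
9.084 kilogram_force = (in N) 89.08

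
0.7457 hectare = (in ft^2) 8.027e+04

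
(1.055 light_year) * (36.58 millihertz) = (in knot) 7.097e+14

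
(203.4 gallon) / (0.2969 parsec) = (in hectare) 8.404e-21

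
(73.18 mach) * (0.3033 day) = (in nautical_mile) 3.526e+05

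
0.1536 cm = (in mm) 1.536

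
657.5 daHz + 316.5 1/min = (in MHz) 0.00658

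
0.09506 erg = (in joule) 9.506e-09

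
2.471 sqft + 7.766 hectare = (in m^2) 7.766e+04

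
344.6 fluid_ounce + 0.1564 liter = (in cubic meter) 0.01035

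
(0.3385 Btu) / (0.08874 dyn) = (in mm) 4.025e+11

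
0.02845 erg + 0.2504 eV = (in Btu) 2.697e-12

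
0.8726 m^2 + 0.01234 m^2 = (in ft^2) 9.525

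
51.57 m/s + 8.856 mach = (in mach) 9.007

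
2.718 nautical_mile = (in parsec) 1.631e-13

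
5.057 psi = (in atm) 0.3441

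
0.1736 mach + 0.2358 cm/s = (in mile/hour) 132.2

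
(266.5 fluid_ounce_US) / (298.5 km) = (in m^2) 2.64e-08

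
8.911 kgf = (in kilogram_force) 8.911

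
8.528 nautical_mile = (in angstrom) 1.579e+14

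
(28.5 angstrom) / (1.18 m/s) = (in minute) 4.025e-11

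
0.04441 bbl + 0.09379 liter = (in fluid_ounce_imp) 251.8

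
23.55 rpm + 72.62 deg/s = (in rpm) 35.65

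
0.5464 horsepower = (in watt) 407.5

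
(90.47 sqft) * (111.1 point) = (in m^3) 0.3294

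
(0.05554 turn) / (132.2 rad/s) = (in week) 4.365e-09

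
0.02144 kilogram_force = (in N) 0.2103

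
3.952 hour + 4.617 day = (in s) 4.131e+05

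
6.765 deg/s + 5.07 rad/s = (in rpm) 49.54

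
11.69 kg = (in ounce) 412.4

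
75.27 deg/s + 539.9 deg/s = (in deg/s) 615.2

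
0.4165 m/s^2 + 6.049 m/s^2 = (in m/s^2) 6.466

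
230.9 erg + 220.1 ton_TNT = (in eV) 5.748e+30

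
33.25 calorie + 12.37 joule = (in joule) 151.5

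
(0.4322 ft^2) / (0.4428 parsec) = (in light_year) 3.106e-34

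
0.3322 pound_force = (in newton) 1.478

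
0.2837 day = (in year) 0.0007773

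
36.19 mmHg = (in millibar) 48.25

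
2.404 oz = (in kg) 0.06815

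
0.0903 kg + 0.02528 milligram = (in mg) 9.03e+04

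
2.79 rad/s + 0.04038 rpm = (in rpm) 26.68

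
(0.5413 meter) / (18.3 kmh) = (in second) 0.1065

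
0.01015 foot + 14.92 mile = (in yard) 2.626e+04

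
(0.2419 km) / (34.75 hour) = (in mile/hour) 0.004325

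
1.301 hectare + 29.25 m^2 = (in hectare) 1.304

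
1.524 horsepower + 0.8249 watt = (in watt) 1137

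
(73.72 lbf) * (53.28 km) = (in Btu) 1.656e+04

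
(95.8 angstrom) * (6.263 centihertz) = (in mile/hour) 1.342e-09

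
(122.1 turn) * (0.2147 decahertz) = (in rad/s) 1647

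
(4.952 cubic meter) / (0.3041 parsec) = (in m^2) 5.277e-16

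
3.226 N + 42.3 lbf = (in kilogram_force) 19.52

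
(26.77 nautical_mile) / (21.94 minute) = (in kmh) 135.6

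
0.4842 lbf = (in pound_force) 0.4842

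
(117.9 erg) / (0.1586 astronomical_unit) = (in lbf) 1.117e-16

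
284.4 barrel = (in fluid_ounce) 1.529e+06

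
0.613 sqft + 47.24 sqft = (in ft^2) 47.85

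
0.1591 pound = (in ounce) 2.546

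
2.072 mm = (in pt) 5.873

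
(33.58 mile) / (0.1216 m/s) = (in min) 7407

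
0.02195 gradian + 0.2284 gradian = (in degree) 0.2253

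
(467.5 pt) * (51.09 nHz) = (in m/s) 8.426e-09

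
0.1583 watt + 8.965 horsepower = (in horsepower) 8.965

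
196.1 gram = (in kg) 0.1961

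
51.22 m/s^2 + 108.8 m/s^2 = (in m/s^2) 160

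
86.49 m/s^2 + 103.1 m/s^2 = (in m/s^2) 189.6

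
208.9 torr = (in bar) 0.2785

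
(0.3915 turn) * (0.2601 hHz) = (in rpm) 611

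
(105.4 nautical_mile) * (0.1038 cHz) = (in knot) 393.9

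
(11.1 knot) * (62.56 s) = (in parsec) 1.158e-14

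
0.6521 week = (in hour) 109.6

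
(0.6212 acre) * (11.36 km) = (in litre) 2.856e+10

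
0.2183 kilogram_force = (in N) 2.141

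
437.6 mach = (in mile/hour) 3.333e+05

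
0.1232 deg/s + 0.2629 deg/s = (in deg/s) 0.3861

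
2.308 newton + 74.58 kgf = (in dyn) 7.337e+07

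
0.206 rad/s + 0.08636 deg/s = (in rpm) 1.982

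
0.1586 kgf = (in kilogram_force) 0.1586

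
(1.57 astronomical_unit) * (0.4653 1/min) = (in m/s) 1.821e+09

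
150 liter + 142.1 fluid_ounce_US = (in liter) 154.2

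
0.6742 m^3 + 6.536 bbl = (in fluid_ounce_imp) 6.03e+04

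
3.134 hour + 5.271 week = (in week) 5.29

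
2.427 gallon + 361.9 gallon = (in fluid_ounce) 4.663e+04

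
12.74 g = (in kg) 0.01274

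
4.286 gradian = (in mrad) 67.32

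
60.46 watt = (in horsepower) 0.08108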